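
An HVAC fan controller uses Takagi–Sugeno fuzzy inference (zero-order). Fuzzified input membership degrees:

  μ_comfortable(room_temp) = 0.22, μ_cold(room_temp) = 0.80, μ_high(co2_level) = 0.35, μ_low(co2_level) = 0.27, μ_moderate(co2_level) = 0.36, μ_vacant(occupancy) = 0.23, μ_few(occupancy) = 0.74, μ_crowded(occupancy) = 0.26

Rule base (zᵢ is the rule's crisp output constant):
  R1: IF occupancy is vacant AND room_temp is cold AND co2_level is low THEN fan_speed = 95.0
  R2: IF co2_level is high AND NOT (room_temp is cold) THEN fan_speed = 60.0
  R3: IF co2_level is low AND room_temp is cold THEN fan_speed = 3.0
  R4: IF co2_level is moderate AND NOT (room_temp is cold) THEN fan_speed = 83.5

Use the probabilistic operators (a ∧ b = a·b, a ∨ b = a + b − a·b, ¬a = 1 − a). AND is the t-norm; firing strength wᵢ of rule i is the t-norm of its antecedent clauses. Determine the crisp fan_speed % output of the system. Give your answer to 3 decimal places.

R1 (z=95.0): vacant=0.23, cold=0.80, low=0.27; AND[a·b] → w = 0.0497
R2 (z=60.0): high=0.35, ¬cold=1−0.80=0.20; AND[a·b] → w = 0.0700
R3 (z=3.0): low=0.27, cold=0.80; AND[a·b] → w = 0.2160
R4 (z=83.5): moderate=0.36, ¬cold=1−0.80=0.20; AND[a·b] → w = 0.0720
Weighted average = (0.0497·95.0 + 0.0700·60.0 + 0.2160·3.0 + 0.0720·83.5) / (0.0497 + 0.0700 + 0.2160 + 0.0720)
  = 15.5796 / 0.4077 = 38.215

38.215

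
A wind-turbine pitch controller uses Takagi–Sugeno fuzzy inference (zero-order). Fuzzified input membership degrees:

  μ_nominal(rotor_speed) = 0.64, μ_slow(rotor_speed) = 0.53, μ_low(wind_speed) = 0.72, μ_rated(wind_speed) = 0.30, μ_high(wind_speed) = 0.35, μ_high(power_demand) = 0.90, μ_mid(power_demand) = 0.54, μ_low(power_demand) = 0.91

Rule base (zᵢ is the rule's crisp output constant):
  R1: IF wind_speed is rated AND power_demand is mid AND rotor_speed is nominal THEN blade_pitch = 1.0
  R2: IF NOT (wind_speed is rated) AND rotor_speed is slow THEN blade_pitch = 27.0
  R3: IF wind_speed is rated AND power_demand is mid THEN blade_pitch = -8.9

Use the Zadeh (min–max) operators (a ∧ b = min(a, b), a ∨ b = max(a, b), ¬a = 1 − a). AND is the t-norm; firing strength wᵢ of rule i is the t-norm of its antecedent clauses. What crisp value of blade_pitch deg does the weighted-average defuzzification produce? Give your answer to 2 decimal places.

R1 (z=1.0): rated=0.30, mid=0.54, nominal=0.64; AND[min(a, b)] → w = 0.30
R2 (z=27.0): ¬rated=1−0.30=0.70, slow=0.53; AND[min(a, b)] → w = 0.53
R3 (z=-8.9): rated=0.30, mid=0.54; AND[min(a, b)] → w = 0.30
Weighted average = (0.30·1.0 + 0.53·27.0 + 0.30·-8.9) / (0.30 + 0.53 + 0.30)
  = 11.9400 / 1.1300 = 10.57

10.57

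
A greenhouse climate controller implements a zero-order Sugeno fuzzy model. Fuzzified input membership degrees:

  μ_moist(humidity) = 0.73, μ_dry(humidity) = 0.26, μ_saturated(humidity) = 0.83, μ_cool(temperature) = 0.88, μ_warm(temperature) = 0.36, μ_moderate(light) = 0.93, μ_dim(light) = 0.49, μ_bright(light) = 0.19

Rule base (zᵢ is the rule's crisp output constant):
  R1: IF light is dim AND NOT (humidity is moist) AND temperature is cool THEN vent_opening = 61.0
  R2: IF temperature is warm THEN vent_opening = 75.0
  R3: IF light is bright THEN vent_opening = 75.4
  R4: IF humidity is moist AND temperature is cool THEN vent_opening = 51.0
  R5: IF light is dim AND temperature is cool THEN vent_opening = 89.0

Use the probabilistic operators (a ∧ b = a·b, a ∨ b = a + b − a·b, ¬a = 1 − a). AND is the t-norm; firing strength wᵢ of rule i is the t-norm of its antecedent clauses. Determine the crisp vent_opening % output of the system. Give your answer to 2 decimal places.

R1 (z=61.0): dim=0.49, ¬moist=1−0.73=0.27, cool=0.88; AND[a·b] → w = 0.1164
R2 (z=75.0): warm=0.36 → w = 0.3600
R3 (z=75.4): bright=0.19 → w = 0.1900
R4 (z=51.0): moist=0.73, cool=0.88; AND[a·b] → w = 0.6424
R5 (z=89.0): dim=0.49, cool=0.88; AND[a·b] → w = 0.4312
Weighted average = (0.1164·61.0 + 0.3600·75.0 + 0.1900·75.4 + 0.6424·51.0 + 0.4312·89.0) / (0.1164 + 0.3600 + 0.1900 + 0.6424 + 0.4312)
  = 119.5671 / 1.7400 = 68.72

68.72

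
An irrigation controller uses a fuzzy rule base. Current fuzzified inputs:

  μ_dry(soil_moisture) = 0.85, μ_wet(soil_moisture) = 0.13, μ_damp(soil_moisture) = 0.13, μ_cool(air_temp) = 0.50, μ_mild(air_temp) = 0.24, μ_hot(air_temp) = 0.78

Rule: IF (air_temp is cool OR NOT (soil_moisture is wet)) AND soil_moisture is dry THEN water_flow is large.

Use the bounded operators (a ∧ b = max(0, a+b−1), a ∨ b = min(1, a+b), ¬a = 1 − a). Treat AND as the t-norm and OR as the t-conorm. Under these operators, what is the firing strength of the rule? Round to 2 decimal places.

0.85

firing strength: (cool=0.50 OR ¬wet=1−0.13=0.87) = 1.00; AND[max(0, a+b−1)] with dry=0.85 → w = 0.85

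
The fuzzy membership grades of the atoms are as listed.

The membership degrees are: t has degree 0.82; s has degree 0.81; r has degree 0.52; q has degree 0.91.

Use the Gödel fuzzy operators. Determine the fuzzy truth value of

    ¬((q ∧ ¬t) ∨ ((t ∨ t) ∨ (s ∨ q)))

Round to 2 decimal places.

0.09

¬t = 1 − 0.82 = 0.18
q ∧ ¬t = min(a, b) on (0.91, 0.18) = 0.18
t ∨ t = max(a, b) on (0.82, 0.82) = 0.82
s ∨ q = max(a, b) on (0.81, 0.91) = 0.91
(t ∨ t) ∨ (s ∨ q) = max(a, b) on (0.82, 0.91) = 0.91
(q ∧ ¬t) ∨ ((t ∨ t) ∨ (s ∨ q)) = max(a, b) on (0.18, 0.91) = 0.91
¬((q ∧ ¬t) ∨ ((t ∨ t) ∨ (s ∨ q))) = 1 − 0.91 = 0.09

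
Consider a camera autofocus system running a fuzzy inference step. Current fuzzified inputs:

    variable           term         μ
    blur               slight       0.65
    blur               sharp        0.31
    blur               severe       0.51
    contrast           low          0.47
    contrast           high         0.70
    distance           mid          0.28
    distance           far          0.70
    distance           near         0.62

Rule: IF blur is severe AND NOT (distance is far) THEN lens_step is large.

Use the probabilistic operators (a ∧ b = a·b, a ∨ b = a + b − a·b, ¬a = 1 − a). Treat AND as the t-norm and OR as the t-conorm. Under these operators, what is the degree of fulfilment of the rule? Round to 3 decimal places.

firing strength: severe=0.51, ¬far=1−0.70=0.30; AND[a·b] → w = 0.1530

0.153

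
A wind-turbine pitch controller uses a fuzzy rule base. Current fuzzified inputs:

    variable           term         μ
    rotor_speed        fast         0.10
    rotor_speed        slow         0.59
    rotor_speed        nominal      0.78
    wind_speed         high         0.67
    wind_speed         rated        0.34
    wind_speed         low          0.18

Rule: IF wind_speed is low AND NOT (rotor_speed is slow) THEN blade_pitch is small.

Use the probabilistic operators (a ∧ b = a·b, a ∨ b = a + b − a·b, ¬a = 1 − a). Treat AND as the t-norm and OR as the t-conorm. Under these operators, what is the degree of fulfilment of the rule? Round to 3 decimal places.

0.074

firing strength: low=0.18, ¬slow=1−0.59=0.41; AND[a·b] → w = 0.0738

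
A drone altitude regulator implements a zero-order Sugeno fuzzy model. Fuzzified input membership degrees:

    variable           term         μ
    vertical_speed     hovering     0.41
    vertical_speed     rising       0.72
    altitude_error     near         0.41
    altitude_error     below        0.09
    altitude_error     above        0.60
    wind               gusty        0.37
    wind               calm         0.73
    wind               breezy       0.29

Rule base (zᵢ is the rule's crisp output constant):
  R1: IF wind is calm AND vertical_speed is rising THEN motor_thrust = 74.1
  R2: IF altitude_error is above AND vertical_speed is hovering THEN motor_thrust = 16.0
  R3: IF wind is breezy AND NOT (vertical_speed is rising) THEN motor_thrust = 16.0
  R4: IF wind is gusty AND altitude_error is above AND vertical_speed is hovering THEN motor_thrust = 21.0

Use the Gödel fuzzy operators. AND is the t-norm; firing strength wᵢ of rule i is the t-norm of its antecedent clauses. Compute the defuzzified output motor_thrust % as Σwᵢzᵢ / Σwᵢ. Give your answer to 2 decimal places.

40.54

R1 (z=74.1): calm=0.73, rising=0.72; AND[min(a, b)] → w = 0.72
R2 (z=16.0): above=0.60, hovering=0.41; AND[min(a, b)] → w = 0.41
R3 (z=16.0): breezy=0.29, ¬rising=1−0.72=0.28; AND[min(a, b)] → w = 0.28
R4 (z=21.0): gusty=0.37, above=0.60, hovering=0.41; AND[min(a, b)] → w = 0.37
Weighted average = (0.72·74.1 + 0.41·16.0 + 0.28·16.0 + 0.37·21.0) / (0.72 + 0.41 + 0.28 + 0.37)
  = 72.1620 / 1.7800 = 40.54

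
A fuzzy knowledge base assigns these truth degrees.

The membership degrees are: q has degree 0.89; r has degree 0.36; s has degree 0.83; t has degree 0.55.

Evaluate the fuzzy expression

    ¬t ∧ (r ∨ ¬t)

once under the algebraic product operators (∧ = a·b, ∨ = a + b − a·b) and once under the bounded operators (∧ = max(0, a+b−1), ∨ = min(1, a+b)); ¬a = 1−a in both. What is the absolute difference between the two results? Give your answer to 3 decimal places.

0.032

Under algebraic product:
  ¬t = 1 − 0.5500 = 0.4500
  ¬t = 1 − 0.5500 = 0.4500
  r ∨ ¬t = a + b − a·b on (0.3600, 0.4500) = 0.6480
  ¬t ∧ (r ∨ ¬t) = a·b on (0.4500, 0.6480) = 0.2916
  → value = 0.2916
Under bounded:
  ¬t = 1 − 0.55 = 0.45
  ¬t = 1 − 0.55 = 0.45
  r ∨ ¬t = min(1, a+b) on (0.36, 0.45) = 0.81
  ¬t ∧ (r ∨ ¬t) = max(0, a+b−1) on (0.45, 0.81) = 0.26
  → value = 0.2600
|0.2916 − 0.2600| = 0.032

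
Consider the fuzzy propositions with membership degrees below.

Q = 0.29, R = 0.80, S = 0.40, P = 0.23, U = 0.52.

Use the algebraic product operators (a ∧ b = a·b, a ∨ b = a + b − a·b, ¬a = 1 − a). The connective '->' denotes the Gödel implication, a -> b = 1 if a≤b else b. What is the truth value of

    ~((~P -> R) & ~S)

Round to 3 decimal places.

~P = 1 − 0.2300 = 0.7700
~P -> R  [Gödel: 1 if a≤b else b] with a=0.7700, b=0.8000 → 1.0000
~S = 1 − 0.4000 = 0.6000
(~P -> R) & ~S = a·b on (1.0000, 0.6000) = 0.6000
~((~P -> R) & ~S) = 1 − 0.6000 = 0.4000

0.400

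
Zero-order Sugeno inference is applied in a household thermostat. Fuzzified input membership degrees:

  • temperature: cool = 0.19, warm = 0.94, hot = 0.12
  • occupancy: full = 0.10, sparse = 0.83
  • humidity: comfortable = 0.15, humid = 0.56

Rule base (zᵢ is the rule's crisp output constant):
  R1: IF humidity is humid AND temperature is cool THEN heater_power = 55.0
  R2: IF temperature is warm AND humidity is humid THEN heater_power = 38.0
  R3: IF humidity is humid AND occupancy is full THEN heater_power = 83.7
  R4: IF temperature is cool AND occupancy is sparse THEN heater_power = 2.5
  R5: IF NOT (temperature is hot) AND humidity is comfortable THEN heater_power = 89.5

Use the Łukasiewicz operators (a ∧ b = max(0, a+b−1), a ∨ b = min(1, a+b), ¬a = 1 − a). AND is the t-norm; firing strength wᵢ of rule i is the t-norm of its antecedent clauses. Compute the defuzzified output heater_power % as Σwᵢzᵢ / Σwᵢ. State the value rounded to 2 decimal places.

39.52

R1 (z=55.0): humid=0.56, cool=0.19; AND[max(0, a+b−1)] → w = 0.00
R2 (z=38.0): warm=0.94, humid=0.56; AND[max(0, a+b−1)] → w = 0.50
R3 (z=83.7): humid=0.56, full=0.10; AND[max(0, a+b−1)] → w = 0.00
R4 (z=2.5): cool=0.19, sparse=0.83; AND[max(0, a+b−1)] → w = 0.02
R5 (z=89.5): ¬hot=1−0.12=0.88, comfortable=0.15; AND[max(0, a+b−1)] → w = 0.03
Weighted average = (0.00·55.0 + 0.50·38.0 + 0.00·83.7 + 0.02·2.5 + 0.03·89.5) / (0.00 + 0.50 + 0.00 + 0.02 + 0.03)
  = 21.7350 / 0.5500 = 39.52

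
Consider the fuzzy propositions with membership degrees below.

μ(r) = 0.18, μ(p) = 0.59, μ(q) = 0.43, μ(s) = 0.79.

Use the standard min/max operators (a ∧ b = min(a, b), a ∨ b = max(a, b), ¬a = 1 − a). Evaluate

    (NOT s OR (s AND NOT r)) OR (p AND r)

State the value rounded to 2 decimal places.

NOT s = 1 − 0.79 = 0.21
NOT r = 1 − 0.18 = 0.82
s AND NOT r = min(a, b) on (0.79, 0.82) = 0.79
NOT s OR (s AND NOT r) = max(a, b) on (0.21, 0.79) = 0.79
p AND r = min(a, b) on (0.59, 0.18) = 0.18
(NOT s OR (s AND NOT r)) OR (p AND r) = max(a, b) on (0.79, 0.18) = 0.79

0.79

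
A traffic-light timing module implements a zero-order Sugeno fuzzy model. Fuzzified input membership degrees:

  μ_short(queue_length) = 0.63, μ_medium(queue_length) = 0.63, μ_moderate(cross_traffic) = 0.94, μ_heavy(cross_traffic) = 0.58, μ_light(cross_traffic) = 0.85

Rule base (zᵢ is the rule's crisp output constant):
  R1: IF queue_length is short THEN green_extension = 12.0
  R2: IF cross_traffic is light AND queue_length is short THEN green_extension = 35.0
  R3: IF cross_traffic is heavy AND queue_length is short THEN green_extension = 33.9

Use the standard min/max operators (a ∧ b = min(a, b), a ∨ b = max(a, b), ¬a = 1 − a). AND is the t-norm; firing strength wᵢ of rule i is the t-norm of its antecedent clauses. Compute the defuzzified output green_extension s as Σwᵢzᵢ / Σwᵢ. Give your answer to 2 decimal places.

26.78

R1 (z=12.0): short=0.63 → w = 0.63
R2 (z=35.0): light=0.85, short=0.63; AND[min(a, b)] → w = 0.63
R3 (z=33.9): heavy=0.58, short=0.63; AND[min(a, b)] → w = 0.58
Weighted average = (0.63·12.0 + 0.63·35.0 + 0.58·33.9) / (0.63 + 0.63 + 0.58)
  = 49.2720 / 1.8400 = 26.78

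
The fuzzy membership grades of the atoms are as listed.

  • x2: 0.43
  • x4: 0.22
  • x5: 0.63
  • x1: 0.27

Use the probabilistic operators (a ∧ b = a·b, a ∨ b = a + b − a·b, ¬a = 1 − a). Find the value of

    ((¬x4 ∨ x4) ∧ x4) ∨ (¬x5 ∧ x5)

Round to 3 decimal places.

¬x4 = 1 − 0.2200 = 0.7800
¬x4 ∨ x4 = a + b − a·b on (0.7800, 0.2200) = 0.8284
(¬x4 ∨ x4) ∧ x4 = a·b on (0.8284, 0.2200) = 0.1822
¬x5 = 1 − 0.6300 = 0.3700
¬x5 ∧ x5 = a·b on (0.3700, 0.6300) = 0.2331
((¬x4 ∨ x4) ∧ x4) ∨ (¬x5 ∧ x5) = a + b − a·b on (0.1822, 0.2331) = 0.3729

0.373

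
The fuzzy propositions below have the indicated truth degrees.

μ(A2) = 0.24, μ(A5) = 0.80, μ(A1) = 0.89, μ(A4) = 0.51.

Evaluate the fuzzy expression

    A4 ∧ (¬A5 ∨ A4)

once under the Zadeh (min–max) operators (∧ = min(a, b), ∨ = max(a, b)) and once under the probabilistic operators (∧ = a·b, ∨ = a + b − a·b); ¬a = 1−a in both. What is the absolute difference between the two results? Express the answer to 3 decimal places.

0.200

Under Zadeh (min–max):
  ¬A5 = 1 − 0.80 = 0.20
  ¬A5 ∨ A4 = max(a, b) on (0.20, 0.51) = 0.51
  A4 ∧ (¬A5 ∨ A4) = min(a, b) on (0.51, 0.51) = 0.51
  → value = 0.5100
Under probabilistic:
  ¬A5 = 1 − 0.8000 = 0.2000
  ¬A5 ∨ A4 = a + b − a·b on (0.2000, 0.5100) = 0.6080
  A4 ∧ (¬A5 ∨ A4) = a·b on (0.5100, 0.6080) = 0.3101
  → value = 0.3101
|0.5100 − 0.3101| = 0.200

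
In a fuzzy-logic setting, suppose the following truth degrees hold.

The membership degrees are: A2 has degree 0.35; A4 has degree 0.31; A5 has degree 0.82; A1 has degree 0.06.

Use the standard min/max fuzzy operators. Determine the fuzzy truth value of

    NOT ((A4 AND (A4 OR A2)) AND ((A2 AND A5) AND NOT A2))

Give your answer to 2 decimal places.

0.69

A4 OR A2 = max(a, b) on (0.31, 0.35) = 0.35
A4 AND (A4 OR A2) = min(a, b) on (0.31, 0.35) = 0.31
A2 AND A5 = min(a, b) on (0.35, 0.82) = 0.35
NOT A2 = 1 − 0.35 = 0.65
(A2 AND A5) AND NOT A2 = min(a, b) on (0.35, 0.65) = 0.35
(A4 AND (A4 OR A2)) AND ((A2 AND A5) AND NOT A2) = min(a, b) on (0.31, 0.35) = 0.31
NOT ((A4 AND (A4 OR A2)) AND ((A2 AND A5) AND NOT A2)) = 1 − 0.31 = 0.69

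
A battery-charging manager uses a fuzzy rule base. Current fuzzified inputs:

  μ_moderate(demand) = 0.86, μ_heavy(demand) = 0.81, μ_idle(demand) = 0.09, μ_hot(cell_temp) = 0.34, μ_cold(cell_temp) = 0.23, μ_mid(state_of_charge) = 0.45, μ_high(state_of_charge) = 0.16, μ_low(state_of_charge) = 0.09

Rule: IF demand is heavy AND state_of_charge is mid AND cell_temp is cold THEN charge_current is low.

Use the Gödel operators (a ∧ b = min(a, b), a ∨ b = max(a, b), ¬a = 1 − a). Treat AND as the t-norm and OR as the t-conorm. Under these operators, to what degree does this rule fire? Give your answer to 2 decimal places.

firing strength: heavy=0.81, mid=0.45, cold=0.23; AND[min(a, b)] → w = 0.23

0.23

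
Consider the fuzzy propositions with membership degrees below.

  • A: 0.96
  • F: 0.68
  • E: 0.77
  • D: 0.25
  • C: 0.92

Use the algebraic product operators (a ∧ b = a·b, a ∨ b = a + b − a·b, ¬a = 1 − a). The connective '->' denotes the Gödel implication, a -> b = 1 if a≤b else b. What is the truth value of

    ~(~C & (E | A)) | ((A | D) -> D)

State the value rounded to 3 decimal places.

0.941

~C = 1 − 0.9200 = 0.0800
E | A = a + b − a·b on (0.7700, 0.9600) = 0.9908
~C & (E | A) = a·b on (0.0800, 0.9908) = 0.0793
~(~C & (E | A)) = 1 − 0.0793 = 0.9207
A | D = a + b − a·b on (0.9600, 0.2500) = 0.9700
(A | D) -> D  [Gödel: 1 if a≤b else b] with a=0.9700, b=0.2500 → 0.2500
~(~C & (E | A)) | ((A | D) -> D) = a + b − a·b on (0.9207, 0.2500) = 0.9406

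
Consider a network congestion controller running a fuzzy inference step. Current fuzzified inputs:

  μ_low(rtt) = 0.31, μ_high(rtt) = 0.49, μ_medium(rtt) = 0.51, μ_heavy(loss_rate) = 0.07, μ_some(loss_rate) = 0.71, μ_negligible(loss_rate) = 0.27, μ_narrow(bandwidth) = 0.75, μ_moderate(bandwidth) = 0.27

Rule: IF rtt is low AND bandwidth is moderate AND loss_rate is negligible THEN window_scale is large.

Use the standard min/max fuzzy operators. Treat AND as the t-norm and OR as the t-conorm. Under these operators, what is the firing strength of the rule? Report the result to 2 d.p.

firing strength: low=0.31, moderate=0.27, negligible=0.27; AND[min(a, b)] → w = 0.27

0.27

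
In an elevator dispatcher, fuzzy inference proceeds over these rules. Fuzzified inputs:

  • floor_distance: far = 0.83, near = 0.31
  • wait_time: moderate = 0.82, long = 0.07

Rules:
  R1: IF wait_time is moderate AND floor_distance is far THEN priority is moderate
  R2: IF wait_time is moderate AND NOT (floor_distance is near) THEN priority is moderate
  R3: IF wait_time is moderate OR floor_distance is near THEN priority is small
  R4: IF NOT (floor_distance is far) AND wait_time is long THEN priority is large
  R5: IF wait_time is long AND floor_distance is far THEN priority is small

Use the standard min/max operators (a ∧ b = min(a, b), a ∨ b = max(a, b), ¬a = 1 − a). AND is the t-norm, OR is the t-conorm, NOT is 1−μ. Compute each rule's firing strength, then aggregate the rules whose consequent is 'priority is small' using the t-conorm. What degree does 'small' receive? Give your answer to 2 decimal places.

R1: moderate=0.82, far=0.83; AND[min(a, b)] → w = 0.82
R2: moderate=0.82, ¬near=1−0.31=0.69; AND[min(a, b)] → w = 0.69
R3: moderate=0.82, near=0.31; OR[max(a, b)] → w = 0.82
R4: ¬far=1−0.83=0.17, long=0.07; AND[min(a, b)] → w = 0.07
R5: long=0.07, far=0.83; AND[min(a, b)] → w = 0.07
Rules with consequent 'small': {R3, R5} → strengths 0.82, 0.07
Aggregate via t-conorm [max(a, b)]: 0.82

0.82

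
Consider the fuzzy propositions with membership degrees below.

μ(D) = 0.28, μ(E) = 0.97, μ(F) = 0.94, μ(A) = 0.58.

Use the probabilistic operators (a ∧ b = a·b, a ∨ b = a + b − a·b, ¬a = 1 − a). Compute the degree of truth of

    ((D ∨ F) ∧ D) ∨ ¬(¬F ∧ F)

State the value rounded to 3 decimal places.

D ∨ F = a + b − a·b on (0.2800, 0.9400) = 0.9568
(D ∨ F) ∧ D = a·b on (0.9568, 0.2800) = 0.2679
¬F = 1 − 0.9400 = 0.0600
¬F ∧ F = a·b on (0.0600, 0.9400) = 0.0564
¬(¬F ∧ F) = 1 − 0.0564 = 0.9436
((D ∨ F) ∧ D) ∨ ¬(¬F ∧ F) = a + b − a·b on (0.2679, 0.9436) = 0.9587

0.959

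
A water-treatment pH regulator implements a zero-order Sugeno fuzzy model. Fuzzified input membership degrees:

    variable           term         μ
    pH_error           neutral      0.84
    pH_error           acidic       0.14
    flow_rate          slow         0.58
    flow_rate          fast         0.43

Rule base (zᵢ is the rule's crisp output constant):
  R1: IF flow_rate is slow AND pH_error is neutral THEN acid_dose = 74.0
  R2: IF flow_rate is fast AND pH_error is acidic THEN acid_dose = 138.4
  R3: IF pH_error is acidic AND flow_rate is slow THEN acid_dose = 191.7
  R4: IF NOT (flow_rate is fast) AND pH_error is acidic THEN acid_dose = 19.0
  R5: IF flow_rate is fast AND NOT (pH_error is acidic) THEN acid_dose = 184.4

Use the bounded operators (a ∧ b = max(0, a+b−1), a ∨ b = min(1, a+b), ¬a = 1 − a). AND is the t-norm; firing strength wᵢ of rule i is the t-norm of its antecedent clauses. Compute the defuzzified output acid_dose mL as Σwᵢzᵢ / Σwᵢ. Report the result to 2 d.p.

R1 (z=74.0): slow=0.58, neutral=0.84; AND[max(0, a+b−1)] → w = 0.42
R2 (z=138.4): fast=0.43, acidic=0.14; AND[max(0, a+b−1)] → w = 0.00
R3 (z=191.7): acidic=0.14, slow=0.58; AND[max(0, a+b−1)] → w = 0.00
R4 (z=19.0): ¬fast=1−0.43=0.57, acidic=0.14; AND[max(0, a+b−1)] → w = 0.00
R5 (z=184.4): fast=0.43, ¬acidic=1−0.14=0.86; AND[max(0, a+b−1)] → w = 0.29
Weighted average = (0.42·74.0 + 0.00·138.4 + 0.00·191.7 + 0.00·19.0 + 0.29·184.4) / (0.42 + 0.00 + 0.00 + 0.00 + 0.29)
  = 84.5560 / 0.7100 = 119.09

119.09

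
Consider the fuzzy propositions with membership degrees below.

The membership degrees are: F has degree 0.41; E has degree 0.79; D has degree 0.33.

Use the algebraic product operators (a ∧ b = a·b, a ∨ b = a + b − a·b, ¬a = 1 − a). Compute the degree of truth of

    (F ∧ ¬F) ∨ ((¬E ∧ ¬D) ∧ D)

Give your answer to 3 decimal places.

¬F = 1 − 0.4100 = 0.5900
F ∧ ¬F = a·b on (0.4100, 0.5900) = 0.2419
¬E = 1 − 0.7900 = 0.2100
¬D = 1 − 0.3300 = 0.6700
¬E ∧ ¬D = a·b on (0.2100, 0.6700) = 0.1407
(¬E ∧ ¬D) ∧ D = a·b on (0.1407, 0.3300) = 0.0464
(F ∧ ¬F) ∨ ((¬E ∧ ¬D) ∧ D) = a + b − a·b on (0.2419, 0.0464) = 0.2771

0.277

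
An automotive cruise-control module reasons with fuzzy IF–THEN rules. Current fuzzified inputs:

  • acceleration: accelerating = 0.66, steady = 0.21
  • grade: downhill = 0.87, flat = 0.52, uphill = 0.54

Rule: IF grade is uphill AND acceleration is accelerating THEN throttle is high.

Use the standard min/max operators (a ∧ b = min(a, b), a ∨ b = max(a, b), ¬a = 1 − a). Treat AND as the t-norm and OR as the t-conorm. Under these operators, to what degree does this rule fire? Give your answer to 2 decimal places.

firing strength: uphill=0.54, accelerating=0.66; AND[min(a, b)] → w = 0.54

0.54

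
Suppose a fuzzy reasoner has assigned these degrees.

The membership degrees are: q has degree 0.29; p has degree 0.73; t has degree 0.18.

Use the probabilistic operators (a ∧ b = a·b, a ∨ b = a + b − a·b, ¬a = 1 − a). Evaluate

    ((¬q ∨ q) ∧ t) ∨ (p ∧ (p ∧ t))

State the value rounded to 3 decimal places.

¬q = 1 − 0.2900 = 0.7100
¬q ∨ q = a + b − a·b on (0.7100, 0.2900) = 0.7941
(¬q ∨ q) ∧ t = a·b on (0.7941, 0.1800) = 0.1429
p ∧ t = a·b on (0.7300, 0.1800) = 0.1314
p ∧ (p ∧ t) = a·b on (0.7300, 0.1314) = 0.0959
((¬q ∨ q) ∧ t) ∨ (p ∧ (p ∧ t)) = a + b − a·b on (0.1429, 0.0959) = 0.2251

0.225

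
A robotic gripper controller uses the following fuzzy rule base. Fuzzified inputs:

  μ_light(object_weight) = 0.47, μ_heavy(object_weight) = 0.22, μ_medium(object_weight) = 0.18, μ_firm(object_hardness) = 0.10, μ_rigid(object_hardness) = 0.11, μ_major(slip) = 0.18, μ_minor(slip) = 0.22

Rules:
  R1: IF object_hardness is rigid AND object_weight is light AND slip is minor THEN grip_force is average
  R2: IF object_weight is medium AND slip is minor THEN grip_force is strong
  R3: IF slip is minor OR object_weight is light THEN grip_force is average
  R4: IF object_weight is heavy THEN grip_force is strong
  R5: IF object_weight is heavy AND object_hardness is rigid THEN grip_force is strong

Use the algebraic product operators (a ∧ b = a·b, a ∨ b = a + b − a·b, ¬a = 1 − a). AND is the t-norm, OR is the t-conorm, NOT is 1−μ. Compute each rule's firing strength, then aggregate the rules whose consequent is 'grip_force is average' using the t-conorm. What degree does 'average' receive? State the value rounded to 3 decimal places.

0.591

R1: rigid=0.11, light=0.47, minor=0.22; AND[a·b] → w = 0.0114
R2: medium=0.18, minor=0.22; AND[a·b] → w = 0.0396
R3: minor=0.22, light=0.47; OR[a + b − a·b] → w = 0.5866
R4: heavy=0.22 → w = 0.2200
R5: heavy=0.22, rigid=0.11; AND[a·b] → w = 0.0242
Rules with consequent 'average': {R1, R3} → strengths 0.0114, 0.5866
Aggregate via t-conorm [a + b − a·b]: 0.5913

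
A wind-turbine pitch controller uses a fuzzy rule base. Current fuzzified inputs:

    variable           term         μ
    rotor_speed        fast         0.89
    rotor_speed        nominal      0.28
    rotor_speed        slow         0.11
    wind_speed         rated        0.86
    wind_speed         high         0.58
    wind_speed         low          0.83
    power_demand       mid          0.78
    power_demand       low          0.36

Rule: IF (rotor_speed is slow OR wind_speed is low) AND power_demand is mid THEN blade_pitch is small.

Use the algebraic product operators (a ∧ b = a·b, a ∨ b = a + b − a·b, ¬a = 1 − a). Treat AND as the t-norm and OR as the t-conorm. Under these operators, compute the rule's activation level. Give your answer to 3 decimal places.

firing strength: (slow=0.11 OR low=0.83) = 0.8487; AND[a·b] with mid=0.78 → w = 0.6620

0.662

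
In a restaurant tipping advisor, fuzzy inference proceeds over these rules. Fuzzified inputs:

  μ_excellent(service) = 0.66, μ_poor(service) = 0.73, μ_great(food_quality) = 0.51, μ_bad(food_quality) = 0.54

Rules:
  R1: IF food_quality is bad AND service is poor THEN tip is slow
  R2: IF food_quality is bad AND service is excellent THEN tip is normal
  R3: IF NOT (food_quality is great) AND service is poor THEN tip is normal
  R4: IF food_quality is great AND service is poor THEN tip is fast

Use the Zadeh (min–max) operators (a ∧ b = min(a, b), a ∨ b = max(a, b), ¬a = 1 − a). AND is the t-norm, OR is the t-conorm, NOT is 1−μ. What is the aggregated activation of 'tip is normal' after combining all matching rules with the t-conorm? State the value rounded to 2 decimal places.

0.54

R1: bad=0.54, poor=0.73; AND[min(a, b)] → w = 0.54
R2: bad=0.54, excellent=0.66; AND[min(a, b)] → w = 0.54
R3: ¬great=1−0.51=0.49, poor=0.73; AND[min(a, b)] → w = 0.49
R4: great=0.51, poor=0.73; AND[min(a, b)] → w = 0.51
Rules with consequent 'normal': {R2, R3} → strengths 0.54, 0.49
Aggregate via t-conorm [max(a, b)]: 0.54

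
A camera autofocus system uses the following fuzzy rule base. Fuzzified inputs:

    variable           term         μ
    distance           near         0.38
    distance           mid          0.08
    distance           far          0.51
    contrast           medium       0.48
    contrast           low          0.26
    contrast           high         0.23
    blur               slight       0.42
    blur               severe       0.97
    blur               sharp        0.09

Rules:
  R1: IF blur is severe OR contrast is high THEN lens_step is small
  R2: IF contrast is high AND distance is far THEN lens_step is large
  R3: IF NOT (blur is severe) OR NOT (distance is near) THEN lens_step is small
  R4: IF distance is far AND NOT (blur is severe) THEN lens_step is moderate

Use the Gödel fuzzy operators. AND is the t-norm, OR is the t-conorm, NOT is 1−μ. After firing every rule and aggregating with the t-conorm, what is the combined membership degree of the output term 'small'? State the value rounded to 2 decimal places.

R1: severe=0.97, high=0.23; OR[max(a, b)] → w = 0.97
R2: high=0.23, far=0.51; AND[min(a, b)] → w = 0.23
R3: ¬severe=1−0.97=0.03, ¬near=1−0.38=0.62; OR[max(a, b)] → w = 0.62
R4: far=0.51, ¬severe=1−0.97=0.03; AND[min(a, b)] → w = 0.03
Rules with consequent 'small': {R1, R3} → strengths 0.97, 0.62
Aggregate via t-conorm [max(a, b)]: 0.97

0.97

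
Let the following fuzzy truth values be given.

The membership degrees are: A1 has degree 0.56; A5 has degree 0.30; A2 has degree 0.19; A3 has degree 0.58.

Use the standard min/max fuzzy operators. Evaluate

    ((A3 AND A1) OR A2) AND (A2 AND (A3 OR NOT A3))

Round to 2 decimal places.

0.19

A3 AND A1 = min(a, b) on (0.58, 0.56) = 0.56
(A3 AND A1) OR A2 = max(a, b) on (0.56, 0.19) = 0.56
NOT A3 = 1 − 0.58 = 0.42
A3 OR NOT A3 = max(a, b) on (0.58, 0.42) = 0.58
A2 AND (A3 OR NOT A3) = min(a, b) on (0.19, 0.58) = 0.19
((A3 AND A1) OR A2) AND (A2 AND (A3 OR NOT A3)) = min(a, b) on (0.56, 0.19) = 0.19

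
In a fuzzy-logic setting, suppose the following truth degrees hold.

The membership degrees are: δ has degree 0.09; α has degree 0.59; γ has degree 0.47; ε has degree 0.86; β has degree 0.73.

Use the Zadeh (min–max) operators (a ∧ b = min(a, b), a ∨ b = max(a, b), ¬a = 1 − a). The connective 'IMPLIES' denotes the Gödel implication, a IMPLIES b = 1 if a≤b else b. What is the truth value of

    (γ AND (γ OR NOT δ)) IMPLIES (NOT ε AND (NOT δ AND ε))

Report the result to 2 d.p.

NOT δ = 1 − 0.09 = 0.91
γ OR NOT δ = max(a, b) on (0.47, 0.91) = 0.91
γ AND (γ OR NOT δ) = min(a, b) on (0.47, 0.91) = 0.47
NOT ε = 1 − 0.86 = 0.14
NOT δ = 1 − 0.09 = 0.91
NOT δ AND ε = min(a, b) on (0.91, 0.86) = 0.86
NOT ε AND (NOT δ AND ε) = min(a, b) on (0.14, 0.86) = 0.14
(γ AND (γ OR NOT δ)) IMPLIES (NOT ε AND (NOT δ AND ε))  [Gödel: 1 if a≤b else b] with a=0.47, b=0.14 → 0.14

0.14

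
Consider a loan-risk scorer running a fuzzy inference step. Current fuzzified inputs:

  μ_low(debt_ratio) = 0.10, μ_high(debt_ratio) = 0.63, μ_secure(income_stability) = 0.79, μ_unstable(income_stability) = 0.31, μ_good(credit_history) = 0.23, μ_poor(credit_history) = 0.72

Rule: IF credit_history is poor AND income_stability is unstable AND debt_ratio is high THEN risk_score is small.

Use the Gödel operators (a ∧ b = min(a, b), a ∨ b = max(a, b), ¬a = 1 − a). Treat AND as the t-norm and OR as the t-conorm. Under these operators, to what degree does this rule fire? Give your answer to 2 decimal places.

0.31

firing strength: poor=0.72, unstable=0.31, high=0.63; AND[min(a, b)] → w = 0.31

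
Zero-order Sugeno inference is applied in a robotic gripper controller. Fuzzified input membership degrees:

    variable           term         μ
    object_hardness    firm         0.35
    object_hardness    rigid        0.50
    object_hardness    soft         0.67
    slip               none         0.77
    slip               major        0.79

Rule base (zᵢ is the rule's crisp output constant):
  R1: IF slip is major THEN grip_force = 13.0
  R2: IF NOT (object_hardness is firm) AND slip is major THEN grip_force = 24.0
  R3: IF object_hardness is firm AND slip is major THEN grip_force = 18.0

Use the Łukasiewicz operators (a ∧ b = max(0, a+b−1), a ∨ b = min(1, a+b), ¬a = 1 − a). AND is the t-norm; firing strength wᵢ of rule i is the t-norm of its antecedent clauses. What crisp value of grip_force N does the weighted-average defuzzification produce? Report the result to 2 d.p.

R1 (z=13.0): major=0.79 → w = 0.79
R2 (z=24.0): ¬firm=1−0.35=0.65, major=0.79; AND[max(0, a+b−1)] → w = 0.44
R3 (z=18.0): firm=0.35, major=0.79; AND[max(0, a+b−1)] → w = 0.14
Weighted average = (0.79·13.0 + 0.44·24.0 + 0.14·18.0) / (0.79 + 0.44 + 0.14)
  = 23.3500 / 1.3700 = 17.04

17.04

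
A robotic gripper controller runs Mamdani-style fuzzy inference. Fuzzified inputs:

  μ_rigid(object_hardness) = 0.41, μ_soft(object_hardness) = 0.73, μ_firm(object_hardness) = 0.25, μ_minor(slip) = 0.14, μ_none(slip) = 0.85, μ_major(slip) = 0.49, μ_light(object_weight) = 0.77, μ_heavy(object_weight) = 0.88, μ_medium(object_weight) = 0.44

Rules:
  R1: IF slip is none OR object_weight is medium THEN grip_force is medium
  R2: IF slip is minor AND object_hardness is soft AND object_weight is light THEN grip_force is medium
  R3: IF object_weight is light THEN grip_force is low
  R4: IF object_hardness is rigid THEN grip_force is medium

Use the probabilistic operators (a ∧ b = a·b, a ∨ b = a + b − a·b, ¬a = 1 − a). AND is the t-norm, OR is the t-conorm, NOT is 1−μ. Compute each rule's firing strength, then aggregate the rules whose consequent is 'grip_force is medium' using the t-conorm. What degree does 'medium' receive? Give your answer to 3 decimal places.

0.954

R1: none=0.85, medium=0.44; OR[a + b − a·b] → w = 0.9160
R2: minor=0.14, soft=0.73, light=0.77; AND[a·b] → w = 0.0787
R3: light=0.77 → w = 0.7700
R4: rigid=0.41 → w = 0.4100
Rules with consequent 'medium': {R1, R2, R4} → strengths 0.9160, 0.0787, 0.4100
Aggregate via t-conorm [a + b − a·b]: 0.9543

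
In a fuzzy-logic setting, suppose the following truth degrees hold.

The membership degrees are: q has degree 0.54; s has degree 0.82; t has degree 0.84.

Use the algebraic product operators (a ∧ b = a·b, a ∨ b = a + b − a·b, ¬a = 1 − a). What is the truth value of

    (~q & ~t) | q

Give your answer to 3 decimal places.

~q = 1 − 0.5400 = 0.4600
~t = 1 − 0.8400 = 0.1600
~q & ~t = a·b on (0.4600, 0.1600) = 0.0736
(~q & ~t) | q = a + b − a·b on (0.0736, 0.5400) = 0.5739

0.574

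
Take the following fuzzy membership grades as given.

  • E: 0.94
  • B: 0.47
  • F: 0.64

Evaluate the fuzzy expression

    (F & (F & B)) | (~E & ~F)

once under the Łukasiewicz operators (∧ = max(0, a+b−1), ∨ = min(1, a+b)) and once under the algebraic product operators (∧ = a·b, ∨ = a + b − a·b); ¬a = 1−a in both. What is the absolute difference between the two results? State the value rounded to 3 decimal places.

Under Łukasiewicz:
  F & B = max(0, a+b−1) on (0.64, 0.47) = 0.11
  F & (F & B) = max(0, a+b−1) on (0.64, 0.11) = 0.00
  ~E = 1 − 0.94 = 0.06
  ~F = 1 − 0.64 = 0.36
  ~E & ~F = max(0, a+b−1) on (0.06, 0.36) = 0.00
  (F & (F & B)) | (~E & ~F) = min(1, a+b) on (0.00, 0.00) = 0.00
  → value = 0.0000
Under algebraic product:
  F & B = a·b on (0.6400, 0.4700) = 0.3008
  F & (F & B) = a·b on (0.6400, 0.3008) = 0.1925
  ~E = 1 − 0.9400 = 0.0600
  ~F = 1 − 0.6400 = 0.3600
  ~E & ~F = a·b on (0.0600, 0.3600) = 0.0216
  (F & (F & B)) | (~E & ~F) = a + b − a·b on (0.1925, 0.0216) = 0.2100
  → value = 0.2100
|0.0000 − 0.2100| = 0.210

0.210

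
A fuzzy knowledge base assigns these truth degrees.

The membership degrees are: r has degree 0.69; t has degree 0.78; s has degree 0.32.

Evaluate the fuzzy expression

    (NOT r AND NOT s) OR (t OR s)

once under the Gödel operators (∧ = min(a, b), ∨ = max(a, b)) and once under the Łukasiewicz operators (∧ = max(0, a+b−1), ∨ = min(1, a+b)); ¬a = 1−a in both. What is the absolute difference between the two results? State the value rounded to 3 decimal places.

Under Gödel:
  NOT r = 1 − 0.69 = 0.31
  NOT s = 1 − 0.32 = 0.68
  NOT r AND NOT s = min(a, b) on (0.31, 0.68) = 0.31
  t OR s = max(a, b) on (0.78, 0.32) = 0.78
  (NOT r AND NOT s) OR (t OR s) = max(a, b) on (0.31, 0.78) = 0.78
  → value = 0.7800
Under Łukasiewicz:
  NOT r = 1 − 0.69 = 0.31
  NOT s = 1 − 0.32 = 0.68
  NOT r AND NOT s = max(0, a+b−1) on (0.31, 0.68) = 0.00
  t OR s = min(1, a+b) on (0.78, 0.32) = 1.00
  (NOT r AND NOT s) OR (t OR s) = min(1, a+b) on (0.00, 1.00) = 1.00
  → value = 1.0000
|0.7800 − 1.0000| = 0.220

0.220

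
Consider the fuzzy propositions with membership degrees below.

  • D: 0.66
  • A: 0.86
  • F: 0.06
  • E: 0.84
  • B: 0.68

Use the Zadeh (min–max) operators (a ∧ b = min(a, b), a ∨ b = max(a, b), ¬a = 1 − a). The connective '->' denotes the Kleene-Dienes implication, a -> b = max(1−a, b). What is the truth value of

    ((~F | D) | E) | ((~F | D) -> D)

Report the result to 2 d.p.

~F = 1 − 0.06 = 0.94
~F | D = max(a, b) on (0.94, 0.66) = 0.94
(~F | D) | E = max(a, b) on (0.94, 0.84) = 0.94
~F = 1 − 0.06 = 0.94
~F | D = max(a, b) on (0.94, 0.66) = 0.94
(~F | D) -> D  [Kleene-Dienes: max(1−a, b)] with a=0.94, b=0.66 → 0.66
((~F | D) | E) | ((~F | D) -> D) = max(a, b) on (0.94, 0.66) = 0.94

0.94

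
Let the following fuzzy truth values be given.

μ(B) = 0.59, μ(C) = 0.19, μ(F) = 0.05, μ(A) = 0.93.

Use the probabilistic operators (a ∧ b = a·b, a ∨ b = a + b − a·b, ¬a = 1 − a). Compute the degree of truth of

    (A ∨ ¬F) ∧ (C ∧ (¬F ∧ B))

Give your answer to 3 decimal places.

¬F = 1 − 0.0500 = 0.9500
A ∨ ¬F = a + b − a·b on (0.9300, 0.9500) = 0.9965
¬F = 1 − 0.0500 = 0.9500
¬F ∧ B = a·b on (0.9500, 0.5900) = 0.5605
C ∧ (¬F ∧ B) = a·b on (0.1900, 0.5605) = 0.1065
(A ∨ ¬F) ∧ (C ∧ (¬F ∧ B)) = a·b on (0.9965, 0.1065) = 0.1061

0.106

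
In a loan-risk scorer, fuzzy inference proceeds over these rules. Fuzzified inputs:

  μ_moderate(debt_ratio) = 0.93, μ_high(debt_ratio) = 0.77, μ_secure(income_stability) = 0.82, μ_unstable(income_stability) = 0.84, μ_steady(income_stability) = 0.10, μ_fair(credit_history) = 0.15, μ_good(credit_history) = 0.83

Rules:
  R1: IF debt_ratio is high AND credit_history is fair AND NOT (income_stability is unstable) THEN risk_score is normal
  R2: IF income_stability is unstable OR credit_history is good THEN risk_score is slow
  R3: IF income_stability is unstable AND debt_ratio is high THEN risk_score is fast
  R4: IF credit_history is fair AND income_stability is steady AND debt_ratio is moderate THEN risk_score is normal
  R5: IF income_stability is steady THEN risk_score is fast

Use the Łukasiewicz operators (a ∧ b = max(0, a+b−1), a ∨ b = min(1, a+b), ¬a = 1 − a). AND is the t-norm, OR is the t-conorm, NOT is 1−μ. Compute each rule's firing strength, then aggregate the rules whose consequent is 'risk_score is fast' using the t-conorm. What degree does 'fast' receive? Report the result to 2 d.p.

0.71

R1: high=0.77, fair=0.15, ¬unstable=1−0.84=0.16; AND[max(0, a+b−1)] → w = 0.00
R2: unstable=0.84, good=0.83; OR[min(1, a+b)] → w = 1.00
R3: unstable=0.84, high=0.77; AND[max(0, a+b−1)] → w = 0.61
R4: fair=0.15, steady=0.10, moderate=0.93; AND[max(0, a+b−1)] → w = 0.00
R5: steady=0.10 → w = 0.10
Rules with consequent 'fast': {R3, R5} → strengths 0.61, 0.10
Aggregate via t-conorm [min(1, a+b)]: 0.71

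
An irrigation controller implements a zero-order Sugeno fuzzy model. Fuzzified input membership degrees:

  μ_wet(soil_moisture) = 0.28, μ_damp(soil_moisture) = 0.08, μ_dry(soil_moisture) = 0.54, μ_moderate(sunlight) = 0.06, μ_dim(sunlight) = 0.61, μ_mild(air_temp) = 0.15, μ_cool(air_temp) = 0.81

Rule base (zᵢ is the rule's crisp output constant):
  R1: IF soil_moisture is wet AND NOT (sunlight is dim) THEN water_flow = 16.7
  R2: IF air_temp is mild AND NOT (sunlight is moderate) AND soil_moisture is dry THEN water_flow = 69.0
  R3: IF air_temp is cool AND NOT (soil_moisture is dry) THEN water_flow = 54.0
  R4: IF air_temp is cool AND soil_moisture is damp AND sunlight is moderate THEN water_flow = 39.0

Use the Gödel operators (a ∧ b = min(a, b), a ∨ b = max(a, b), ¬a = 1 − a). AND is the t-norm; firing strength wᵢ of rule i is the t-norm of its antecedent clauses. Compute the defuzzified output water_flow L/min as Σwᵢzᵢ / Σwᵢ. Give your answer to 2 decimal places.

R1 (z=16.7): wet=0.28, ¬dim=1−0.61=0.39; AND[min(a, b)] → w = 0.28
R2 (z=69.0): mild=0.15, ¬moderate=1−0.06=0.94, dry=0.54; AND[min(a, b)] → w = 0.15
R3 (z=54.0): cool=0.81, ¬dry=1−0.54=0.46; AND[min(a, b)] → w = 0.46
R4 (z=39.0): cool=0.81, damp=0.08, moderate=0.06; AND[min(a, b)] → w = 0.06
Weighted average = (0.28·16.7 + 0.15·69.0 + 0.46·54.0 + 0.06·39.0) / (0.28 + 0.15 + 0.46 + 0.06)
  = 42.2060 / 0.9500 = 44.43

44.43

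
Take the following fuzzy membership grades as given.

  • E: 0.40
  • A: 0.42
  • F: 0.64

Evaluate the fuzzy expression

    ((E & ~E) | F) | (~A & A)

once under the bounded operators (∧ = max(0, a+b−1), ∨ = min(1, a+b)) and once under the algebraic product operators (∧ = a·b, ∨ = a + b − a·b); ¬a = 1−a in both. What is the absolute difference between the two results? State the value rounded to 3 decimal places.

0.153

Under bounded:
  ~E = 1 − 0.40 = 0.60
  E & ~E = max(0, a+b−1) on (0.40, 0.60) = 0.00
  (E & ~E) | F = min(1, a+b) on (0.00, 0.64) = 0.64
  ~A = 1 − 0.42 = 0.58
  ~A & A = max(0, a+b−1) on (0.58, 0.42) = 0.00
  ((E & ~E) | F) | (~A & A) = min(1, a+b) on (0.64, 0.00) = 0.64
  → value = 0.6400
Under algebraic product:
  ~E = 1 − 0.4000 = 0.6000
  E & ~E = a·b on (0.4000, 0.6000) = 0.2400
  (E & ~E) | F = a + b − a·b on (0.2400, 0.6400) = 0.7264
  ~A = 1 − 0.4200 = 0.5800
  ~A & A = a·b on (0.5800, 0.4200) = 0.2436
  ((E & ~E) | F) | (~A & A) = a + b − a·b on (0.7264, 0.2436) = 0.7930
  → value = 0.7930
|0.6400 − 0.7930| = 0.153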